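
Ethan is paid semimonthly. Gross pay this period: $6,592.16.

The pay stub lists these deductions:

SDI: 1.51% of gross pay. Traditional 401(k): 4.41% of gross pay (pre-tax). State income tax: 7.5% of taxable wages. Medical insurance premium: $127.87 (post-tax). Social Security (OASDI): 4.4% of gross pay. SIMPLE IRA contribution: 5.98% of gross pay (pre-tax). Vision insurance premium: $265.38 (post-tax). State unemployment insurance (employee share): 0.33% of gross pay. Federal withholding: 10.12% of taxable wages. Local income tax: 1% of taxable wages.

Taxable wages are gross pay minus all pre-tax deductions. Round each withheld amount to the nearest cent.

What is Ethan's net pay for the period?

$4,002.72

Traditional 401(k): $6,592.16 × 0.0441 = $290.71
SIMPLE IRA contribution: $6,592.16 × 0.0598 = $394.21
Pre-tax total = $290.71 + $394.21 = $684.92
Taxable wages = $6,592.16 − $684.92 = $5,907.24
Local income tax: $5,907.24 × 0.01 = $59.07
Federal withholding: $5,907.24 × 0.1012 = $597.81
State income tax: $5,907.24 × 0.075 = $443.04
State unemployment insurance (employee share): $6,592.16 × 0.0033 = $21.75
SDI: $6,592.16 × 0.0151 = $99.54
Social Security (OASDI): $6,592.16 × 0.044 = $290.06
Medical insurance premium: $127.87
Vision insurance premium: $265.38
Total deductions = $290.71 + $394.21 + $59.07 + $597.81 + $443.04 + $21.75 + $99.54 + $290.06 + $127.87 + $265.38 = $2,589.44
Net pay = $6,592.16 − $2,589.44 = $4,002.72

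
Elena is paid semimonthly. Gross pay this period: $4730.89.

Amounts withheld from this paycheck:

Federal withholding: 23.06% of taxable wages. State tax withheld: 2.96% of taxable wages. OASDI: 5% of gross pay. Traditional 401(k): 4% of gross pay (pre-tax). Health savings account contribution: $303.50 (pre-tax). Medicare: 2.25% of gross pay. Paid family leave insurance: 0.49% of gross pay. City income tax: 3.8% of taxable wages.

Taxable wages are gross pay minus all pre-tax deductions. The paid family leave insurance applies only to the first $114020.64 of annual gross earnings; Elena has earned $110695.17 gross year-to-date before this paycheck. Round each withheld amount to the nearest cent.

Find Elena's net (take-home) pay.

$2615.05

Health savings account contribution: $303.50
Traditional 401(k): $4730.89 × 0.04 = $189.24
Pre-tax total = $303.50 + $189.24 = $492.74
Taxable wages = $4730.89 − $492.74 = $4238.15
City income tax: $4238.15 × 0.038 = $161.05
Federal withholding: $4238.15 × 0.2306 = $977.32
State tax withheld: $4238.15 × 0.0296 = $125.45
Medicare: $4730.89 × 0.0225 = $106.45
Paid family leave insurance: only $114020.64 − $110695.17 = $3325.47 of this check is subject → $3325.47 × 0.0049 = $16.29
OASDI: $4730.89 × 0.05 = $236.54
Total deductions = $303.50 + $189.24 + $161.05 + $977.32 + $125.45 + $106.45 + $16.29 + $236.54 = $2115.84
Net pay = $4730.89 − $2115.84 = $2615.05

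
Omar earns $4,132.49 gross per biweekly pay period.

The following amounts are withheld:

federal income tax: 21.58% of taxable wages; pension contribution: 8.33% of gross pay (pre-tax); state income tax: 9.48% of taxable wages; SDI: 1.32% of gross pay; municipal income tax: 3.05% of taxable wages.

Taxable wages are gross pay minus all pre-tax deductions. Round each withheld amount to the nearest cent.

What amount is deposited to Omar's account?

$2,441.53

Pension contribution: $4,132.49 × 0.0833 = $344.24
Taxable wages = $4,132.49 − $344.24 = $3,788.25
Municipal income tax: $3,788.25 × 0.0305 = $115.54
State income tax: $3,788.25 × 0.0948 = $359.13
Federal income tax: $3,788.25 × 0.2158 = $817.50
SDI: $4,132.49 × 0.0132 = $54.55
Total deductions = $344.24 + $115.54 + $359.13 + $817.50 + $54.55 = $1,690.96
Net pay = $4,132.49 − $1,690.96 = $2,441.53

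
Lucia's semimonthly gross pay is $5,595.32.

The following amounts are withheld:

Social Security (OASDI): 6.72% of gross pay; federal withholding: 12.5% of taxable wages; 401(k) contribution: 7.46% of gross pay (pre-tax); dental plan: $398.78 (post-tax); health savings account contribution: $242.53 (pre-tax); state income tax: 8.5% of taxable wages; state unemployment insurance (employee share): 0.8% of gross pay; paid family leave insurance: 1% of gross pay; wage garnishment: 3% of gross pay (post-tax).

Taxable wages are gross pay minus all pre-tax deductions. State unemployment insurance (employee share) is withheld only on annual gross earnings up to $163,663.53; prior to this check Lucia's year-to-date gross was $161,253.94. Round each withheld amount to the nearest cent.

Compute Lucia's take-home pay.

$2,881.07

Health savings account contribution: $242.53
401(k) contribution: $5,595.32 × 0.0746 = $417.41
Pre-tax total = $242.53 + $417.41 = $659.94
Taxable wages = $5,595.32 − $659.94 = $4,935.38
State income tax: $4,935.38 × 0.085 = $419.51
Federal withholding: $4,935.38 × 0.125 = $616.92
State unemployment insurance (employee share): only $163,663.53 − $161,253.94 = $2,409.59 of this check is subject → $2,409.59 × 0.008 = $19.28
Social Security (OASDI): $5,595.32 × 0.0672 = $376.01
Paid family leave insurance: $5,595.32 × 0.01 = $55.95
Dental plan: $398.78
Wage garnishment: $5,595.32 × 0.03 = $167.86
Total deductions = $242.53 + $417.41 + $419.51 + $616.92 + $19.28 + $376.01 + $55.95 + $398.78 + $167.86 = $2,714.25
Net pay = $5,595.32 − $2,714.25 = $2,881.07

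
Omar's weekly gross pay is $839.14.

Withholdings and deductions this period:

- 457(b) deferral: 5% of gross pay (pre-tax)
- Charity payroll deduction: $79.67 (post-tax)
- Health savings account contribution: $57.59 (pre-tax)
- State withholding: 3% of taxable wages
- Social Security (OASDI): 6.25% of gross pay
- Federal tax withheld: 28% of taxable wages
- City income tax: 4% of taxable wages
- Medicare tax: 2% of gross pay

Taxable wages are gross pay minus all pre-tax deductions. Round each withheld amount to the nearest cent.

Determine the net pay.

$331.83

457(b) deferral: $839.14 × 0.05 = $41.96
Health savings account contribution: $57.59
Pre-tax total = $41.96 + $57.59 = $99.55
Taxable wages = $839.14 − $99.55 = $739.59
Federal tax withheld: $739.59 × 0.28 = $207.09
State withholding: $739.59 × 0.03 = $22.19
City income tax: $739.59 × 0.04 = $29.58
Social Security (OASDI): $839.14 × 0.0625 = $52.45
Medicare tax: $839.14 × 0.02 = $16.78
Charity payroll deduction: $79.67
Total deductions = $41.96 + $57.59 + $207.09 + $22.19 + $29.58 + $52.45 + $16.78 + $79.67 = $507.31
Net pay = $839.14 − $507.31 = $331.83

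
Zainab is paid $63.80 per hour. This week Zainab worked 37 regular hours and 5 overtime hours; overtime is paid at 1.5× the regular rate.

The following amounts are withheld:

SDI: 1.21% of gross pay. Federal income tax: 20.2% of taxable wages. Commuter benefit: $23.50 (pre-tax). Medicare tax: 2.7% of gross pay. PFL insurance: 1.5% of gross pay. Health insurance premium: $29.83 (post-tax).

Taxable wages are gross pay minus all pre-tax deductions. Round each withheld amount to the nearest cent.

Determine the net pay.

$2063.42

Regular pay: 37 × $63.80 = $2360.60
Overtime pay: 5 × $63.80 × 1.5 = $478.50
Gross pay = $2360.60 + $478.50 = $2839.10
Commuter benefit: $23.50
Taxable wages = $2839.10 − $23.50 = $2815.60
Federal income tax: $2815.60 × 0.202 = $568.75
SDI: $2839.10 × 0.0121 = $34.35
PFL insurance: $2839.10 × 0.015 = $42.59
Medicare tax: $2839.10 × 0.027 = $76.66
Health insurance premium: $29.83
Total deductions = $23.50 + $568.75 + $34.35 + $42.59 + $76.66 + $29.83 = $775.68
Net pay = $2839.10 − $775.68 = $2063.42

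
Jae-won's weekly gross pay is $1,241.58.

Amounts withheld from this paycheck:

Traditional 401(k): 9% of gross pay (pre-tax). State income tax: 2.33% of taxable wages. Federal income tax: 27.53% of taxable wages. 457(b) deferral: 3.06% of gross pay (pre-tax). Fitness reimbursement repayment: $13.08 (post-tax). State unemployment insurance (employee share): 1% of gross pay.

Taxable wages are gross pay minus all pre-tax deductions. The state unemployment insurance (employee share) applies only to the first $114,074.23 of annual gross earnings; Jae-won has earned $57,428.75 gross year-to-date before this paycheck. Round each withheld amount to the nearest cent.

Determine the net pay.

$740.32

Traditional 401(k): $1,241.58 × 0.09 = $111.74
457(b) deferral: $1,241.58 × 0.0306 = $37.99
Pre-tax total = $111.74 + $37.99 = $149.73
Taxable wages = $1,241.58 − $149.73 = $1,091.85
Federal income tax: $1,091.85 × 0.2753 = $300.59
State income tax: $1,091.85 × 0.0233 = $25.44
State unemployment insurance (employee share): cap not yet reached, full $1,241.58 is subject → $1,241.58 × 0.01 = $12.42
Fitness reimbursement repayment: $13.08
Total deductions = $111.74 + $37.99 + $300.59 + $25.44 + $12.42 + $13.08 = $501.26
Net pay = $1,241.58 − $501.26 = $740.32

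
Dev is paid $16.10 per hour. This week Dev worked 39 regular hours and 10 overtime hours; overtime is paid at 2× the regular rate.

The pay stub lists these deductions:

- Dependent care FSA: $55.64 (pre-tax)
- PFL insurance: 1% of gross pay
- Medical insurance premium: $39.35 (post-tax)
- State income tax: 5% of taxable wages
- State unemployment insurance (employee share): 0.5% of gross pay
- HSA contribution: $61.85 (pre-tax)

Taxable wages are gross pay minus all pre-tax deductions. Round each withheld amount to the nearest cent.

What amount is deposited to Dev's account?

Regular pay: 39 × $16.10 = $627.90
Overtime pay: 10 × $16.10 × 2 = $322.00
Gross pay = $627.90 + $322.00 = $949.90
HSA contribution: $61.85
Dependent care FSA: $55.64
Pre-tax total = $61.85 + $55.64 = $117.49
Taxable wages = $949.90 − $117.49 = $832.41
State income tax: $832.41 × 0.05 = $41.62
State unemployment insurance (employee share): $949.90 × 0.005 = $4.75
PFL insurance: $949.90 × 0.01 = $9.50
Medical insurance premium: $39.35
Total deductions = $61.85 + $55.64 + $41.62 + $4.75 + $9.50 + $39.35 = $212.71
Net pay = $949.90 − $212.71 = $737.19

$737.19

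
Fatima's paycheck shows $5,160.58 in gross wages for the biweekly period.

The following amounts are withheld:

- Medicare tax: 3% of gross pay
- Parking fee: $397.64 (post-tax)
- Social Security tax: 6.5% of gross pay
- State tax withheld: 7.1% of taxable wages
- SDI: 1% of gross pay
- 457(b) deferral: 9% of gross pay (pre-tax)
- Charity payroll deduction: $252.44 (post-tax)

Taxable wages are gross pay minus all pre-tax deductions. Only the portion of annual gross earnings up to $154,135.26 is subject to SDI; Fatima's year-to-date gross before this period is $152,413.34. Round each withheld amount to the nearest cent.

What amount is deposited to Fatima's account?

$3,205.14

457(b) deferral: $5,160.58 × 0.09 = $464.45
Taxable wages = $5,160.58 − $464.45 = $4,696.13
State tax withheld: $4,696.13 × 0.071 = $333.43
Social Security tax: $5,160.58 × 0.065 = $335.44
Medicare tax: $5,160.58 × 0.03 = $154.82
SDI: only $154,135.26 − $152,413.34 = $1,721.92 of this check is subject → $1,721.92 × 0.01 = $17.22
Parking fee: $397.64
Charity payroll deduction: $252.44
Total deductions = $464.45 + $333.43 + $335.44 + $154.82 + $17.22 + $397.64 + $252.44 = $1,955.44
Net pay = $5,160.58 − $1,955.44 = $3,205.14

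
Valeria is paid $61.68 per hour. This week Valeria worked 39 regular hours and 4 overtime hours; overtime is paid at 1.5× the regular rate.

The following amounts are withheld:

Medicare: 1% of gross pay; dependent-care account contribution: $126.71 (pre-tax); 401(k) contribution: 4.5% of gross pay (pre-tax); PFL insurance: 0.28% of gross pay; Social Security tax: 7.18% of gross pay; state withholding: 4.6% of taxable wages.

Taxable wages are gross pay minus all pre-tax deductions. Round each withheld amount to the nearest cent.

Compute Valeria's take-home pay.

$2,173.07

Regular pay: 39 × $61.68 = $2,405.52
Overtime pay: 4 × $61.68 × 1.5 = $370.08
Gross pay = $2,405.52 + $370.08 = $2,775.60
Dependent-care account contribution: $126.71
401(k) contribution: $2,775.60 × 0.045 = $124.90
Pre-tax total = $126.71 + $124.90 = $251.61
Taxable wages = $2,775.60 − $251.61 = $2,523.99
State withholding: $2,523.99 × 0.046 = $116.10
PFL insurance: $2,775.60 × 0.0028 = $7.77
Medicare: $2,775.60 × 0.01 = $27.76
Social Security tax: $2,775.60 × 0.0718 = $199.29
Total deductions = $126.71 + $124.90 + $116.10 + $7.77 + $27.76 + $199.29 = $602.53
Net pay = $2,775.60 − $602.53 = $2,173.07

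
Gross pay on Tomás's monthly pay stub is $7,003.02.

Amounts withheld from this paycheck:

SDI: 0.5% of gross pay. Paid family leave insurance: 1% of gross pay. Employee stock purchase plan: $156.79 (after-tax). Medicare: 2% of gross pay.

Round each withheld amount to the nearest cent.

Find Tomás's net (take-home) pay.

SDI: $7,003.02 × 0.005 = $35.02
Paid family leave insurance: $7,003.02 × 0.01 = $70.03
Medicare: $7,003.02 × 0.02 = $140.06
Employee stock purchase plan: $156.79
Total deductions = $35.02 + $70.03 + $140.06 + $156.79 = $401.90
Net pay = $7,003.02 − $401.90 = $6,601.12

$6,601.12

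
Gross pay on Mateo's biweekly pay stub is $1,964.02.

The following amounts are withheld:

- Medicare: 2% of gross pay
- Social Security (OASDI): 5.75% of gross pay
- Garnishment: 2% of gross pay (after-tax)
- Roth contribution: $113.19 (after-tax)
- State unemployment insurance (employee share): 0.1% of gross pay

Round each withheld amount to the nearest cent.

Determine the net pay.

$1,657.38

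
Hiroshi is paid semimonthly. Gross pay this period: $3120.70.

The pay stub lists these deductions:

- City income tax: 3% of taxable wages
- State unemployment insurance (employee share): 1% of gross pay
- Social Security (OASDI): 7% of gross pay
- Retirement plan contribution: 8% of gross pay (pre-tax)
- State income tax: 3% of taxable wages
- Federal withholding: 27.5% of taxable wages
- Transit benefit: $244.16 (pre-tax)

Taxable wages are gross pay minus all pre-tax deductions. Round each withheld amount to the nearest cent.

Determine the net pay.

Retirement plan contribution: $3120.70 × 0.08 = $249.66
Transit benefit: $244.16
Pre-tax total = $249.66 + $244.16 = $493.82
Taxable wages = $3120.70 − $493.82 = $2626.88
State income tax: $2626.88 × 0.03 = $78.81
City income tax: $2626.88 × 0.03 = $78.81
Federal withholding: $2626.88 × 0.275 = $722.39
State unemployment insurance (employee share): $3120.70 × 0.01 = $31.21
Social Security (OASDI): $3120.70 × 0.07 = $218.45
Total deductions = $249.66 + $244.16 + $78.81 + $78.81 + $722.39 + $31.21 + $218.45 = $1623.49
Net pay = $3120.70 − $1623.49 = $1497.21

$1497.21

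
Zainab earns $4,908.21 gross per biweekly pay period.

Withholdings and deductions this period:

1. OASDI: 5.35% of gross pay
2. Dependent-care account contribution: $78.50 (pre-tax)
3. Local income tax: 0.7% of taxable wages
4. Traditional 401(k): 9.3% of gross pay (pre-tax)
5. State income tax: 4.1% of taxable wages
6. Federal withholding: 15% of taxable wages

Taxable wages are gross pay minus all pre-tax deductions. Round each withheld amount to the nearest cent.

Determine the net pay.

$3,244.76

Traditional 401(k): $4,908.21 × 0.093 = $456.46
Dependent-care account contribution: $78.50
Pre-tax total = $456.46 + $78.50 = $534.96
Taxable wages = $4,908.21 − $534.96 = $4,373.25
State income tax: $4,373.25 × 0.041 = $179.30
Local income tax: $4,373.25 × 0.007 = $30.61
Federal withholding: $4,373.25 × 0.15 = $655.99
OASDI: $4,908.21 × 0.0535 = $262.59
Total deductions = $456.46 + $78.50 + $179.30 + $30.61 + $655.99 + $262.59 = $1,663.45
Net pay = $4,908.21 − $1,663.45 = $3,244.76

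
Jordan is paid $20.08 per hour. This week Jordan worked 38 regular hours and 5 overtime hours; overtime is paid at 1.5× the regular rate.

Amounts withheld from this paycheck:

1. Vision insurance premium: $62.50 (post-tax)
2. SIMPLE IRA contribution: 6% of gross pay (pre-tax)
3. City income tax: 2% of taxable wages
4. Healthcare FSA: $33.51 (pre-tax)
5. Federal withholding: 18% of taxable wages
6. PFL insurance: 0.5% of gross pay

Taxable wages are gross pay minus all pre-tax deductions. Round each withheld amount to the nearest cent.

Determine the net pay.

Regular pay: 38 × $20.08 = $763.04
Overtime pay: 5 × $20.08 × 1.5 = $150.60
Gross pay = $763.04 + $150.60 = $913.64
Healthcare FSA: $33.51
SIMPLE IRA contribution: $913.64 × 0.06 = $54.82
Pre-tax total = $33.51 + $54.82 = $88.33
Taxable wages = $913.64 − $88.33 = $825.31
Federal withholding: $825.31 × 0.18 = $148.56
City income tax: $825.31 × 0.02 = $16.51
PFL insurance: $913.64 × 0.005 = $4.57
Vision insurance premium: $62.50
Total deductions = $33.51 + $54.82 + $148.56 + $16.51 + $4.57 + $62.50 = $320.47
Net pay = $913.64 − $320.47 = $593.17

$593.17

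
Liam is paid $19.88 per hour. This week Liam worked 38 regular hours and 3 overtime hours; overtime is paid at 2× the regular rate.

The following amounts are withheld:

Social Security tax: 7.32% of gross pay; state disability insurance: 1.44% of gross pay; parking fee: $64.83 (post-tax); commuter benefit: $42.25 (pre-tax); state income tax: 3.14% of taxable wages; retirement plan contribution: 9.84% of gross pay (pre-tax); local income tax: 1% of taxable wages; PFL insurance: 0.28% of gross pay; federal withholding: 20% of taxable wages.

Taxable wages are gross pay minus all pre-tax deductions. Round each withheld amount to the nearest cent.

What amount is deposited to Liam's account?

$422.31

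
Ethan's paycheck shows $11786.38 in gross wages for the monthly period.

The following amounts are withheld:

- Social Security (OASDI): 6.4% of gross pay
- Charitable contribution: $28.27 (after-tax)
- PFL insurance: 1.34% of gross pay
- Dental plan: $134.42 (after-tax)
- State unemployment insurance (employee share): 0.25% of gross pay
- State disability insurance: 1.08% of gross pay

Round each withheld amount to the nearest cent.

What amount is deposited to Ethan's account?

$10554.66

State disability insurance: $11786.38 × 0.0108 = $127.29
PFL insurance: $11786.38 × 0.0134 = $157.94
Social Security (OASDI): $11786.38 × 0.064 = $754.33
State unemployment insurance (employee share): $11786.38 × 0.0025 = $29.47
Charitable contribution: $28.27
Dental plan: $134.42
Total deductions = $127.29 + $157.94 + $754.33 + $29.47 + $28.27 + $134.42 = $1231.72
Net pay = $11786.38 − $1231.72 = $10554.66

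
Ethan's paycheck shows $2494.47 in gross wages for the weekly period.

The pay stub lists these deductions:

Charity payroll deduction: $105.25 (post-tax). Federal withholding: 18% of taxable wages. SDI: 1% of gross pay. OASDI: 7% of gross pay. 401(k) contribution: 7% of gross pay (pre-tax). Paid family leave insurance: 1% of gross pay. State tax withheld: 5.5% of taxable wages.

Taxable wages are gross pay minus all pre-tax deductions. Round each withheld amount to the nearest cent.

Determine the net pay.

$1444.96

401(k) contribution: $2494.47 × 0.07 = $174.61
Taxable wages = $2494.47 − $174.61 = $2319.86
State tax withheld: $2319.86 × 0.055 = $127.59
Federal withholding: $2319.86 × 0.18 = $417.57
OASDI: $2494.47 × 0.07 = $174.61
Paid family leave insurance: $2494.47 × 0.01 = $24.94
SDI: $2494.47 × 0.01 = $24.94
Charity payroll deduction: $105.25
Total deductions = $174.61 + $127.59 + $417.57 + $174.61 + $24.94 + $24.94 + $105.25 = $1049.51
Net pay = $2494.47 − $1049.51 = $1444.96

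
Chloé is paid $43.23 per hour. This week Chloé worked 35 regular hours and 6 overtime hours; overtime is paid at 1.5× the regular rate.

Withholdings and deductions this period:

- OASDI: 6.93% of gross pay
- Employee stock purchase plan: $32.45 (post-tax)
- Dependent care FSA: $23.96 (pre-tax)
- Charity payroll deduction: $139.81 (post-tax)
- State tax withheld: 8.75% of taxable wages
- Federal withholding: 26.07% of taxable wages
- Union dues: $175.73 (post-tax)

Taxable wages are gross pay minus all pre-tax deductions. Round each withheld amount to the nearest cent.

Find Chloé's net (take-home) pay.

$744.37

Regular pay: 35 × $43.23 = $1,513.05
Overtime pay: 6 × $43.23 × 1.5 = $389.07
Gross pay = $1,513.05 + $389.07 = $1,902.12
Dependent care FSA: $23.96
Taxable wages = $1,902.12 − $23.96 = $1,878.16
Federal withholding: $1,878.16 × 0.2607 = $489.64
State tax withheld: $1,878.16 × 0.0875 = $164.34
OASDI: $1,902.12 × 0.0693 = $131.82
Charity payroll deduction: $139.81
Employee stock purchase plan: $32.45
Union dues: $175.73
Total deductions = $23.96 + $489.64 + $164.34 + $131.82 + $139.81 + $32.45 + $175.73 = $1,157.75
Net pay = $1,902.12 − $1,157.75 = $744.37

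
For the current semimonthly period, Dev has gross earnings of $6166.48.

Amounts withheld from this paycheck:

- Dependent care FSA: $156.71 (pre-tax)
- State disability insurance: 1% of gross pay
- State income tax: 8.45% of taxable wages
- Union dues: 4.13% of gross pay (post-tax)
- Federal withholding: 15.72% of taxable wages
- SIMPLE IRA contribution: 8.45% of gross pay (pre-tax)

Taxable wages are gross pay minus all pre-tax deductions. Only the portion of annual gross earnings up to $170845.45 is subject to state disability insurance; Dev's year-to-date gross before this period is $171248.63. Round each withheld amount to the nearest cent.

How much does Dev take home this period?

$3907.40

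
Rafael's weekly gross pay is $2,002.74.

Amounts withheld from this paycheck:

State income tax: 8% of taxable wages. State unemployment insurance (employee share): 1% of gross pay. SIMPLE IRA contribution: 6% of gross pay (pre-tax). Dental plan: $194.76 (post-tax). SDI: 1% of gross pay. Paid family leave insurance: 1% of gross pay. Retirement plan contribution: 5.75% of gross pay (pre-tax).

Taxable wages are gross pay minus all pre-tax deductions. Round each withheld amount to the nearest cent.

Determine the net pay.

Retirement plan contribution: $2,002.74 × 0.0575 = $115.16
SIMPLE IRA contribution: $2,002.74 × 0.06 = $120.16
Pre-tax total = $115.16 + $120.16 = $235.32
Taxable wages = $2,002.74 − $235.32 = $1,767.42
State income tax: $1,767.42 × 0.08 = $141.39
Paid family leave insurance: $2,002.74 × 0.01 = $20.03
SDI: $2,002.74 × 0.01 = $20.03
State unemployment insurance (employee share): $2,002.74 × 0.01 = $20.03
Dental plan: $194.76
Total deductions = $115.16 + $120.16 + $141.39 + $20.03 + $20.03 + $20.03 + $194.76 = $631.56
Net pay = $2,002.74 − $631.56 = $1,371.18

$1,371.18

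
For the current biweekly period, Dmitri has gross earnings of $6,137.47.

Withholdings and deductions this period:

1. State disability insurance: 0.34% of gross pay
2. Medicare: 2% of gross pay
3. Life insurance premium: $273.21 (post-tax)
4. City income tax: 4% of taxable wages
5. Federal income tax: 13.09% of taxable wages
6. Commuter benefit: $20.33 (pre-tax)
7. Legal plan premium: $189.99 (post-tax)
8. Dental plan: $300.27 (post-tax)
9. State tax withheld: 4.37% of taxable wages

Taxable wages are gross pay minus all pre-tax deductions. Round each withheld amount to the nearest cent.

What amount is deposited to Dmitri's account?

Commuter benefit: $20.33
Taxable wages = $6,137.47 − $20.33 = $6,117.14
Federal income tax: $6,117.14 × 0.1309 = $800.73
City income tax: $6,117.14 × 0.04 = $244.69
State tax withheld: $6,117.14 × 0.0437 = $267.32
Medicare: $6,137.47 × 0.02 = $122.75
State disability insurance: $6,137.47 × 0.0034 = $20.87
Dental plan: $300.27
Legal plan premium: $189.99
Life insurance premium: $273.21
Total deductions = $20.33 + $800.73 + $244.69 + $267.32 + $122.75 + $20.87 + $300.27 + $189.99 + $273.21 = $2,240.16
Net pay = $6,137.47 − $2,240.16 = $3,897.31

$3,897.31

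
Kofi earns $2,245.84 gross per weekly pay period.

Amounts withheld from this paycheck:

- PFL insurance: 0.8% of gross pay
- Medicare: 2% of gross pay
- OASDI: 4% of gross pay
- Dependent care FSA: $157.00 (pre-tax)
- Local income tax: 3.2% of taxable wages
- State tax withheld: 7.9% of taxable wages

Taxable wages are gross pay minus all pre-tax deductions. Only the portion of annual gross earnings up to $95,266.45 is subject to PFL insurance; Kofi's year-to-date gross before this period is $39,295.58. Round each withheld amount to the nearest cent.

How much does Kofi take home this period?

Dependent care FSA: $157.00
Taxable wages = $2,245.84 − $157.00 = $2,088.84
State tax withheld: $2,088.84 × 0.079 = $165.02
Local income tax: $2,088.84 × 0.032 = $66.84
PFL insurance: cap not yet reached, full $2,245.84 is subject → $2,245.84 × 0.008 = $17.97
Medicare: $2,245.84 × 0.02 = $44.92
OASDI: $2,245.84 × 0.04 = $89.83
Total deductions = $157.00 + $165.02 + $66.84 + $17.97 + $44.92 + $89.83 = $541.58
Net pay = $2,245.84 − $541.58 = $1,704.26

$1,704.26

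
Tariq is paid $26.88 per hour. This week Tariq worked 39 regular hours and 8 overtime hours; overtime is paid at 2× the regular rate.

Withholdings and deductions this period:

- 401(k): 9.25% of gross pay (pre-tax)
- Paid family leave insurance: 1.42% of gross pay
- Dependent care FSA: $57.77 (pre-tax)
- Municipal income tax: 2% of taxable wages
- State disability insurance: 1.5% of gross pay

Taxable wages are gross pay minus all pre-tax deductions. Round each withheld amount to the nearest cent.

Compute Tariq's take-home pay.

$1215.03

Regular pay: 39 × $26.88 = $1048.32
Overtime pay: 8 × $26.88 × 2 = $430.08
Gross pay = $1048.32 + $430.08 = $1478.40
401(k): $1478.40 × 0.0925 = $136.75
Dependent care FSA: $57.77
Pre-tax total = $136.75 + $57.77 = $194.52
Taxable wages = $1478.40 − $194.52 = $1283.88
Municipal income tax: $1283.88 × 0.02 = $25.68
Paid family leave insurance: $1478.40 × 0.0142 = $20.99
State disability insurance: $1478.40 × 0.015 = $22.18
Total deductions = $136.75 + $57.77 + $25.68 + $20.99 + $22.18 = $263.37
Net pay = $1478.40 − $263.37 = $1215.03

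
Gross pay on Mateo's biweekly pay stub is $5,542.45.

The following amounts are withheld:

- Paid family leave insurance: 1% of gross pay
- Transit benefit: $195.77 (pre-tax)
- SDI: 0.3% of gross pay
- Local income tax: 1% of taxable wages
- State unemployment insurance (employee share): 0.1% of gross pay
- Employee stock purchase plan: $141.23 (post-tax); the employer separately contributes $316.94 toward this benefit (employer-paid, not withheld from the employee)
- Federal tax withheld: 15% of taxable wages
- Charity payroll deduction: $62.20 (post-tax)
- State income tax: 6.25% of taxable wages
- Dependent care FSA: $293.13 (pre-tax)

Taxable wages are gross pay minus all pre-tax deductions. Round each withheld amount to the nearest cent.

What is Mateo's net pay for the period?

$3,648.11

Dependent care FSA: $293.13
Transit benefit: $195.77
Pre-tax total = $293.13 + $195.77 = $488.90
Taxable wages = $5,542.45 − $488.90 = $5,053.55
Local income tax: $5,053.55 × 0.01 = $50.54
Federal tax withheld: $5,053.55 × 0.15 = $758.03
State income tax: $5,053.55 × 0.0625 = $315.85
SDI: $5,542.45 × 0.003 = $16.63
State unemployment insurance (employee share): $5,542.45 × 0.001 = $5.54
Paid family leave insurance: $5,542.45 × 0.01 = $55.42
Employee stock purchase plan: $141.23
Charity payroll deduction: $62.20
(Employer's $316.94 toward employee stock purchase plan is not withheld from the employee.)
Total deductions = $293.13 + $195.77 + $50.54 + $758.03 + $315.85 + $16.63 + $5.54 + $55.42 + $141.23 + $62.20 = $1,894.34
Net pay = $5,542.45 − $1,894.34 = $3,648.11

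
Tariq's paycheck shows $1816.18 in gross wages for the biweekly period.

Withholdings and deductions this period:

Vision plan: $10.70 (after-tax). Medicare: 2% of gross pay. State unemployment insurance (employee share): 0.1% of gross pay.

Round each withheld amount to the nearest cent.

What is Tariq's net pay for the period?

Medicare: $1816.18 × 0.02 = $36.32
State unemployment insurance (employee share): $1816.18 × 0.001 = $1.82
Vision plan: $10.70
Total deductions = $36.32 + $1.82 + $10.70 = $48.84
Net pay = $1816.18 − $48.84 = $1767.34

$1767.34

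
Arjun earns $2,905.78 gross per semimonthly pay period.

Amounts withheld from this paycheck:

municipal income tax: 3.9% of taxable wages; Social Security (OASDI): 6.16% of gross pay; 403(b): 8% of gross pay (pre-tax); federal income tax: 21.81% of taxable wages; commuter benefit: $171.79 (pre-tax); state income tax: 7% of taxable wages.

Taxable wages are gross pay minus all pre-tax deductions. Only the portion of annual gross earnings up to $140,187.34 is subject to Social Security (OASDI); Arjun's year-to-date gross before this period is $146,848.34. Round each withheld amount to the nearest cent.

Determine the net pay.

403(b): $2,905.78 × 0.08 = $232.46
Commuter benefit: $171.79
Pre-tax total = $232.46 + $171.79 = $404.25
Taxable wages = $2,905.78 − $404.25 = $2,501.53
Municipal income tax: $2,501.53 × 0.039 = $97.56
Federal income tax: $2,501.53 × 0.2181 = $545.58
State income tax: $2,501.53 × 0.07 = $175.11
Social Security (OASDI): annual cap $140,187.34 already reached (YTD $146,848.34), so $0.00
Total deductions = $232.46 + $171.79 + $97.56 + $545.58 + $175.11 + $0.00 = $1,222.50
Net pay = $2,905.78 − $1,222.50 = $1,683.28

$1,683.28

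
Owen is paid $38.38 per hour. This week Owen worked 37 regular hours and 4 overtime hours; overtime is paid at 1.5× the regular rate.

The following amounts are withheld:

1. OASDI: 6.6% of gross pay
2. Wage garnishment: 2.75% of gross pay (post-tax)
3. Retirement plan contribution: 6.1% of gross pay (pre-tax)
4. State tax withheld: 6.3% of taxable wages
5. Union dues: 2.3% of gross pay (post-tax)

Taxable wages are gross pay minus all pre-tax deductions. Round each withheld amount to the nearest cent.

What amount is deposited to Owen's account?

Regular pay: 37 × $38.38 = $1,420.06
Overtime pay: 4 × $38.38 × 1.5 = $230.28
Gross pay = $1,420.06 + $230.28 = $1,650.34
Retirement plan contribution: $1,650.34 × 0.061 = $100.67
Taxable wages = $1,650.34 − $100.67 = $1,549.67
State tax withheld: $1,549.67 × 0.063 = $97.63
OASDI: $1,650.34 × 0.066 = $108.92
Wage garnishment: $1,650.34 × 0.0275 = $45.38
Union dues: $1,650.34 × 0.023 = $37.96
Total deductions = $100.67 + $97.63 + $108.92 + $45.38 + $37.96 = $390.56
Net pay = $1,650.34 − $390.56 = $1,259.78

$1,259.78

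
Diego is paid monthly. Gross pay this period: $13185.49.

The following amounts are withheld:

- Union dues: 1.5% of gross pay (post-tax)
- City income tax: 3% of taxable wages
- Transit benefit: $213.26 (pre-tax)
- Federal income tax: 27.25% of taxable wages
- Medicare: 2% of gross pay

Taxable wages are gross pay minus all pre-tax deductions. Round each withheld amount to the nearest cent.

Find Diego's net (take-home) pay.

Transit benefit: $213.26
Taxable wages = $13185.49 − $213.26 = $12972.23
Federal income tax: $12972.23 × 0.2725 = $3534.93
City income tax: $12972.23 × 0.03 = $389.17
Medicare: $13185.49 × 0.02 = $263.71
Union dues: $13185.49 × 0.015 = $197.78
Total deductions = $213.26 + $3534.93 + $389.17 + $263.71 + $197.78 = $4598.85
Net pay = $13185.49 − $4598.85 = $8586.64

$8586.64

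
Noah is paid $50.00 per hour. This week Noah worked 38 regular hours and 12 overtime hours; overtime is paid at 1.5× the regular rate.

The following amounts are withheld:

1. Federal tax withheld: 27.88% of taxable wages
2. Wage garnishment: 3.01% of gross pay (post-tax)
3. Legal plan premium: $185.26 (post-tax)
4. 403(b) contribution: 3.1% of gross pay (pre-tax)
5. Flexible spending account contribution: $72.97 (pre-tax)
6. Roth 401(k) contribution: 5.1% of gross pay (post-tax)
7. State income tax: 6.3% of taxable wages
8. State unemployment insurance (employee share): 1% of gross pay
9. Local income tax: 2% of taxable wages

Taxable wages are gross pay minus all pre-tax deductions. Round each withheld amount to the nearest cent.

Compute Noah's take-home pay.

Regular pay: 38 × $50.00 = $1,900.00
Overtime pay: 12 × $50.00 × 1.5 = $900.00
Gross pay = $1,900.00 + $900.00 = $2,800.00
Flexible spending account contribution: $72.97
403(b) contribution: $2,800.00 × 0.031 = $86.80
Pre-tax total = $72.97 + $86.80 = $159.77
Taxable wages = $2,800.00 − $159.77 = $2,640.23
State income tax: $2,640.23 × 0.063 = $166.33
Federal tax withheld: $2,640.23 × 0.2788 = $736.10
Local income tax: $2,640.23 × 0.02 = $52.80
State unemployment insurance (employee share): $2,800.00 × 0.01 = $28.00
Roth 401(k) contribution: $2,800.00 × 0.051 = $142.80
Legal plan premium: $185.26
Wage garnishment: $2,800.00 × 0.0301 = $84.28
Total deductions = $72.97 + $86.80 + $166.33 + $736.10 + $52.80 + $28.00 + $142.80 + $185.26 + $84.28 = $1,555.34
Net pay = $2,800.00 − $1,555.34 = $1,244.66

$1,244.66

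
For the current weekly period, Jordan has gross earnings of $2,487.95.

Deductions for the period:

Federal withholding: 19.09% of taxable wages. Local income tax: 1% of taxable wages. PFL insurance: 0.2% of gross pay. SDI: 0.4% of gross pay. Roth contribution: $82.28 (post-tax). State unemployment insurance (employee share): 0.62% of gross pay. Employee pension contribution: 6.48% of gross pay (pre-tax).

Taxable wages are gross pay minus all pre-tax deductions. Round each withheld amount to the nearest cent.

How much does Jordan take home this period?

Employee pension contribution: $2,487.95 × 0.0648 = $161.22
Taxable wages = $2,487.95 − $161.22 = $2,326.73
Local income tax: $2,326.73 × 0.01 = $23.27
Federal withholding: $2,326.73 × 0.1909 = $444.17
State unemployment insurance (employee share): $2,487.95 × 0.0062 = $15.43
SDI: $2,487.95 × 0.004 = $9.95
PFL insurance: $2,487.95 × 0.002 = $4.98
Roth contribution: $82.28
Total deductions = $161.22 + $23.27 + $444.17 + $15.43 + $9.95 + $4.98 + $82.28 = $741.30
Net pay = $2,487.95 − $741.30 = $1,746.65

$1,746.65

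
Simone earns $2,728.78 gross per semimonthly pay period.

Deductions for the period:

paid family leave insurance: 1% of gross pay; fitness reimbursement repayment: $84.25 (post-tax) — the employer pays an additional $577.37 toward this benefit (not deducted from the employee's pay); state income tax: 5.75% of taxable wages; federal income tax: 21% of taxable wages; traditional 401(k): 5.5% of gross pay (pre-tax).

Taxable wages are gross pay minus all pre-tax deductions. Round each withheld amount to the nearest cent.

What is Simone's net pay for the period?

$1,777.35

Traditional 401(k): $2,728.78 × 0.055 = $150.08
Taxable wages = $2,728.78 − $150.08 = $2,578.70
Federal income tax: $2,578.70 × 0.21 = $541.53
State income tax: $2,578.70 × 0.0575 = $148.28
Paid family leave insurance: $2,728.78 × 0.01 = $27.29
Fitness reimbursement repayment: $84.25
(Employer's $577.37 toward fitness reimbursement repayment is not withheld from the employee.)
Total deductions = $150.08 + $541.53 + $148.28 + $27.29 + $84.25 = $951.43
Net pay = $2,728.78 − $951.43 = $1,777.35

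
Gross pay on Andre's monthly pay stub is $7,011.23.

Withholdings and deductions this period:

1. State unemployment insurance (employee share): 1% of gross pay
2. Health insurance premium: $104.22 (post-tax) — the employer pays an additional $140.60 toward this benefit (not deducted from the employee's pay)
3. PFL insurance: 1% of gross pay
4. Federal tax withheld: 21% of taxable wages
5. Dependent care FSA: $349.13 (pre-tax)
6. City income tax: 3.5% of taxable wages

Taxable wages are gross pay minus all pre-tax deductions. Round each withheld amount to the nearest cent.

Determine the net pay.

Dependent care FSA: $349.13
Taxable wages = $7,011.23 − $349.13 = $6,662.10
Federal tax withheld: $6,662.10 × 0.21 = $1,399.04
City income tax: $6,662.10 × 0.035 = $233.17
State unemployment insurance (employee share): $7,011.23 × 0.01 = $70.11
PFL insurance: $7,011.23 × 0.01 = $70.11
Health insurance premium: $104.22
(Employer's $140.60 toward health insurance premium is not withheld from the employee.)
Total deductions = $349.13 + $1,399.04 + $233.17 + $70.11 + $70.11 + $104.22 = $2,225.78
Net pay = $7,011.23 − $2,225.78 = $4,785.45

$4,785.45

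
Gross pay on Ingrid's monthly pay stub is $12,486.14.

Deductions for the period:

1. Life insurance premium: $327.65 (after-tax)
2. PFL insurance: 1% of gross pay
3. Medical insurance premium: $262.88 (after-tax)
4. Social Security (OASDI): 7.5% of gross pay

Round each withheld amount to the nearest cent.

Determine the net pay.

PFL insurance: $12,486.14 × 0.01 = $124.86
Social Security (OASDI): $12,486.14 × 0.075 = $936.46
Life insurance premium: $327.65
Medical insurance premium: $262.88
Total deductions = $124.86 + $936.46 + $327.65 + $262.88 = $1,651.85
Net pay = $12,486.14 − $1,651.85 = $10,834.29

$10,834.29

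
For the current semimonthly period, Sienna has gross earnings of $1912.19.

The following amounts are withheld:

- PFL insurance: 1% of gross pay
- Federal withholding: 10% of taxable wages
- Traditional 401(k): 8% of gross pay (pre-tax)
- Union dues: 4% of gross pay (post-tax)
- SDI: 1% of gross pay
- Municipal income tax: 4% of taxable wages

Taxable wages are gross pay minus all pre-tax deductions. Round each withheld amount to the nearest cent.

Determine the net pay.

$1398.19

Traditional 401(k): $1912.19 × 0.08 = $152.98
Taxable wages = $1912.19 − $152.98 = $1759.21
Federal withholding: $1759.21 × 0.1 = $175.92
Municipal income tax: $1759.21 × 0.04 = $70.37
SDI: $1912.19 × 0.01 = $19.12
PFL insurance: $1912.19 × 0.01 = $19.12
Union dues: $1912.19 × 0.04 = $76.49
Total deductions = $152.98 + $175.92 + $70.37 + $19.12 + $19.12 + $76.49 = $514.00
Net pay = $1912.19 − $514.00 = $1398.19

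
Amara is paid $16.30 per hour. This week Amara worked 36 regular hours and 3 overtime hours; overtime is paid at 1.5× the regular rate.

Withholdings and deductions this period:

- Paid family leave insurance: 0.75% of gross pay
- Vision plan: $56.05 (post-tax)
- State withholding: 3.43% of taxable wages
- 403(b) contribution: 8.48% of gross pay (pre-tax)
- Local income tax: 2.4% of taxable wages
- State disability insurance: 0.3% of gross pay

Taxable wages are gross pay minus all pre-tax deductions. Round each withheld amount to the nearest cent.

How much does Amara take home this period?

$505.97

Regular pay: 36 × $16.30 = $586.80
Overtime pay: 3 × $16.30 × 1.5 = $73.35
Gross pay = $586.80 + $73.35 = $660.15
403(b) contribution: $660.15 × 0.0848 = $55.98
Taxable wages = $660.15 − $55.98 = $604.17
Local income tax: $604.17 × 0.024 = $14.50
State withholding: $604.17 × 0.0343 = $20.72
Paid family leave insurance: $660.15 × 0.0075 = $4.95
State disability insurance: $660.15 × 0.003 = $1.98
Vision plan: $56.05
Total deductions = $55.98 + $14.50 + $20.72 + $4.95 + $1.98 + $56.05 = $154.18
Net pay = $660.15 − $154.18 = $505.97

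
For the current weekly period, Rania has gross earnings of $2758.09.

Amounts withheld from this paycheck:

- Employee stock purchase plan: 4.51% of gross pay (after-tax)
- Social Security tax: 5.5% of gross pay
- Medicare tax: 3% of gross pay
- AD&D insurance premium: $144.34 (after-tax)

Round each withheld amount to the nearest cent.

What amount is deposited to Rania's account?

$2254.93

Medicare tax: $2758.09 × 0.03 = $82.74
Social Security tax: $2758.09 × 0.055 = $151.69
Employee stock purchase plan: $2758.09 × 0.0451 = $124.39
AD&D insurance premium: $144.34
Total deductions = $82.74 + $151.69 + $124.39 + $144.34 = $503.16
Net pay = $2758.09 − $503.16 = $2254.93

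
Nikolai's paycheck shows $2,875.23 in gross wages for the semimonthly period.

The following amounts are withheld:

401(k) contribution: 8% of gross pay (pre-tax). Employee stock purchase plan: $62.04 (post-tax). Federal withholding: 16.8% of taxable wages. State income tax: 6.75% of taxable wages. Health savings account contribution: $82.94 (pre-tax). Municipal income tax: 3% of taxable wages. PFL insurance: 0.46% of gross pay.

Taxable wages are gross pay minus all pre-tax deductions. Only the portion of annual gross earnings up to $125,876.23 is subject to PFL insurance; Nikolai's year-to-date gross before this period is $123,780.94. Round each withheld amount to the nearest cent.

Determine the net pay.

Health savings account contribution: $82.94
401(k) contribution: $2,875.23 × 0.08 = $230.02
Pre-tax total = $82.94 + $230.02 = $312.96
Taxable wages = $2,875.23 − $312.96 = $2,562.27
Federal withholding: $2,562.27 × 0.168 = $430.46
State income tax: $2,562.27 × 0.0675 = $172.95
Municipal income tax: $2,562.27 × 0.03 = $76.87
PFL insurance: only $125,876.23 − $123,780.94 = $2,095.29 of this check is subject → $2,095.29 × 0.0046 = $9.64
Employee stock purchase plan: $62.04
Total deductions = $82.94 + $230.02 + $430.46 + $172.95 + $76.87 + $9.64 + $62.04 = $1,064.92
Net pay = $2,875.23 − $1,064.92 = $1,810.31

$1,810.31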